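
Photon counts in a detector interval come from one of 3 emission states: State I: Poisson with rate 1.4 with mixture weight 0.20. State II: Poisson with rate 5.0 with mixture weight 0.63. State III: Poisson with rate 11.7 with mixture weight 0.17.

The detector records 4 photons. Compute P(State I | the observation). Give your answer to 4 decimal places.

0.0660

Posterior ∝ prior × likelihood, so P(k | x) ∝ w_k f_k(x); normalise over all components.
Component likelihoods at x = 4 photons:
  p_I = e^(−1.4)·1.4^4/4! = 0.039472
  p_II = e^(−5.0)·5.0^4/4! = 0.175467
  p_III = e^(−11.7)·11.7^4/4! = 0.0064757
Unnormalised posteriors:
  w_I·p_I = 0.20 × 0.039472 = 0.00789439
  w_II·p_II = 0.63 × 0.175467 = 0.110544
  w_III·p_III = 0.17 × 0.0064757 = 0.00110087
Evidence: 0.00789439 + 0.110544 + 0.00110087 = 0.11954
Responsibility of State I: 0.00789439 / 0.11954 ≈ 0.0660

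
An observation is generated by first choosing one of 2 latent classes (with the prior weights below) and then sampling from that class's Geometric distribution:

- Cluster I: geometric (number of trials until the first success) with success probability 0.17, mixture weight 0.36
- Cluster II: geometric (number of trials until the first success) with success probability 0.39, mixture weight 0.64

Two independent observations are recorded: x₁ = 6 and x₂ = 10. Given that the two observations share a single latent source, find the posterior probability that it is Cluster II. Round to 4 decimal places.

By Bayes' theorem, P(k | x) = P(Z=k) f_k(x) / Σ_j P(Z=j) f_j(x).
Since both observations come from the same component, the likelihood for component k is f_k(x₁)·f_k(x₂).
  L_I = [0.0669637] × [0.0317798] = 0.0021281
  L_II = [0.0329393] × [0.00456072] = 0.000150227
Unnormalised posteriors:
  P(Z=I)·L_I = 0.36 × 0.0021281 = 0.000766114
  P(Z=II)·L_II = 0.64 × 0.000150227 = 9.6145e-05
Normaliser: 0.000766114 + 9.6145e-05 = 0.000862259
Responsibility of Cluster II: 9.6145e-05 / 0.000862259 ≈ 0.1115

0.1115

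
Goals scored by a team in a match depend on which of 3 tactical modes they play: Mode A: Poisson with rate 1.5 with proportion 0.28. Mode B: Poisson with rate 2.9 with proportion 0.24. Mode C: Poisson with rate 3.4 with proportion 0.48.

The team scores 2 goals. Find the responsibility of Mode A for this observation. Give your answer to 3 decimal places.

Apply Bayes' rule: the posterior for each component is proportional to its prior times its likelihood at x.
Evaluate each component's likelihood at the observed value:
  p_A = 0.251021
  p_B = 0.231373
  p_C = 0.192898
Weight by the priors:
  P(Z=A)·p_A = 0.28 × 0.251021 = 0.070286
  P(Z=B)·p_B = 0.24 × 0.231373 = 0.0555294
  P(Z=C)·p_C = 0.48 × 0.192898 = 0.0925908
Sum: 0.070286 + 0.0555294 + 0.0925908 = 0.218406
So the posterior for Mode A is 0.070286 / 0.218406 ≈ 0.322.

0.322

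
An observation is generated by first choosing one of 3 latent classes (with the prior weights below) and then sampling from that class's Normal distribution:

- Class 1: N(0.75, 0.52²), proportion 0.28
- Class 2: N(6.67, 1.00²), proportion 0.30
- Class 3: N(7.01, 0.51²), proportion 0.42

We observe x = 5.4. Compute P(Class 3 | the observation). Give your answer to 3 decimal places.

0.040

Apply Bayes' rule: the posterior for each component is proportional to its prior times its likelihood at x.
Evaluate each component's likelihood at the observed value:
  L_1 = 3.31708e-18
  L_2 = 0.178104
  L_3 = 0.00536164
Unnormalised posteriors:
  π_1·L_1 = 0.28 × 3.31708e-18 = 9.28784e-19
  π_2·L_2 = 0.30 × 0.178104 = 0.0534312
  π_3·L_3 = 0.42 × 0.00536164 = 0.00225189
Sum: 9.28784e-19 + 0.0534312 + 0.00225189 = 0.055683
Responsibility of Class 3: 0.00225189 / 0.055683 ≈ 0.040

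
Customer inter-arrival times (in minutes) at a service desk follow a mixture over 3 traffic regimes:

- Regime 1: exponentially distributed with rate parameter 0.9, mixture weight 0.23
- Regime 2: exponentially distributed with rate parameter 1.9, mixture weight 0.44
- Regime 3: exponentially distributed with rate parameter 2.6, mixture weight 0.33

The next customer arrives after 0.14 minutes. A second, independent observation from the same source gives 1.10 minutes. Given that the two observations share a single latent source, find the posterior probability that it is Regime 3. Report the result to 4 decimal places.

0.2955

Posterior ∝ prior × likelihood, so P(k | x) ∝ w_k f_k(x); normalise over all components.
Since both observations come from the same component, the likelihood for component k is f_k(x₁)·f_k(x₂).
  p_1 = [0.9·e^(−0.9·0.14) = 0.9·e^(−0.1260) = 0.793453] × [0.334419] = 0.265346
  p_2 = [1.9·e^(−1.9·0.14) = 1.9·e^(−0.2660) = 1.45623] × [0.235006] = 0.342223
  p_3 = [2.6·e^(−2.6·0.14) = 2.6·e^(−0.3640) = 1.80672] × [0.148899] = 0.269018
Prior × likelihood for each component:
  w_1·p_1 = 0.23 × 0.265346 = 0.0610296
  w_2·p_2 = 0.44 × 0.342223 = 0.150578
  w_3·p_3 = 0.33 × 0.269018 = 0.0887759
Sum: 0.0610296 + 0.150578 + 0.0887759 = 0.300384
Responsibility of Regime 3: 0.0887759 / 0.300384 ≈ 0.2955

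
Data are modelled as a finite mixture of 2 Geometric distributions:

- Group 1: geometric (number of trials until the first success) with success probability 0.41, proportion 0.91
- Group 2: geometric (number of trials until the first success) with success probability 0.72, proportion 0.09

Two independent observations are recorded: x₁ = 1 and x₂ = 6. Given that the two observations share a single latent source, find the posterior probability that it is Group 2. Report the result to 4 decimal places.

0.0073

Apply Bayes' rule: the posterior for each component is proportional to its prior times its likelihood at x.
Since both observations come from the same component, the likelihood for component k is f_k(x₁)·f_k(x₂).
  L_1 = [0.41] × [0.0293119] = 0.0120179
  L_2 = [0.72] × [0.00123915] = 0.000892185
Prior × likelihood for each component:
  w_1·L_1 = 0.91 × 0.0120179 = 0.0109363
  w_2·L_2 = 0.09 × 0.000892185 = 8.02967e-05
Denominator: 0.0109363 + 8.02967e-05 = 0.0110166
P(Group 2 | x) = 8.02967e-05 / 0.0110166 ≈ 0.0073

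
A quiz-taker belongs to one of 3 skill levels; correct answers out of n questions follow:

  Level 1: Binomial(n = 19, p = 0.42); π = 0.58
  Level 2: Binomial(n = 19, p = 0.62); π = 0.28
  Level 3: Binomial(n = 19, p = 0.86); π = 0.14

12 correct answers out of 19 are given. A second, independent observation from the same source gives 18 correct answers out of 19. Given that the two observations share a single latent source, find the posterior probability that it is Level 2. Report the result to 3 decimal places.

By Bayes' theorem, P(k | x) = π_k f_k(x) / Σ_j π_j f_j(x).
Since both observations come from the same component, the likelihood for component k is f_k(x₁)·f_k(x₂).
  p_1 = [C(19,12)·0.42^12·0.58^7 = 50388·3.01295e-05·0.0220798 = 0.0335208] × [1.82251e-06] = 6.10919e-08
  p_2 = [C(19,12)·0.62^12·0.38^7 = 50388·0.00322627·0.00114416 = 0.186] × [0.00132308] = 0.000246094
  p_3 = [C(19,12)·0.86^12·0.14^7 = 50388·0.163675·1.05414e-06 = 0.0086937] × [0.176138] = 0.00153129
Multiply by the mixture weights:
  π_1·p_1 = 0.58 × 6.10919e-08 = 3.54333e-08
  π_2·p_2 = 0.28 × 0.000246094 = 6.89062e-05
  π_3·p_3 = 0.14 × 0.00153129 = 0.000214381
Denominator: 3.54333e-08 + 6.89062e-05 + 0.000214381 = 0.000283323
P(Level 2 | x) ≈ 0.243

0.243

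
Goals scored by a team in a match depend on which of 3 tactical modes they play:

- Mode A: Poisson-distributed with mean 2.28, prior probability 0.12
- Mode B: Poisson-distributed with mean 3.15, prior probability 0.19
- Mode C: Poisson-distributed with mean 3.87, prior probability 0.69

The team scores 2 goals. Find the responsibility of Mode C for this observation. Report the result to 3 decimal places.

0.599

P(component k | x) = P(Z=k)·f_k(x) / marginal(x), where marginal(x) = Σ_j P(Z=j)·f_j(x).
Evaluate each component's likelihood at the observed value:
  p_A = 0.265857
  p_B = 0.2126
  p_C = 0.156197
Weight by the priors:
  P(Z=A)·p_A = 0.12 × 0.265857 = 0.0319029
  P(Z=B)·p_B = 0.19 × 0.2126 = 0.040394
  P(Z=C)·p_C = 0.69 × 0.156197 = 0.107776
Denominator: 0.0319029 + 0.040394 + 0.107776 = 0.180073
So the posterior for Mode C is 0.107776 / 0.180073 ≈ 0.599.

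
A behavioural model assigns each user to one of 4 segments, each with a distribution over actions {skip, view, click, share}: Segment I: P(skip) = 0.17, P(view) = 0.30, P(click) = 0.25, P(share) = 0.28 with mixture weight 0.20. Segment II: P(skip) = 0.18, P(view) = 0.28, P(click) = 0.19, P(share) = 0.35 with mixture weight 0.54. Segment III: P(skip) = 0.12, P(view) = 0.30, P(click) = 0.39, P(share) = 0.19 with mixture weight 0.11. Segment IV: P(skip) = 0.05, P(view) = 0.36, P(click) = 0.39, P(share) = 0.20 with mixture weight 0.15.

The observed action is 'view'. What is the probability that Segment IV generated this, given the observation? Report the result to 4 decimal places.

0.1811

The responsibility of component k is π_k f_k(x) divided by Σ_j π_j f_j(x).
Categorical probabilities:
  p_I = P(view | comp) = 0.30
  p_II = P(view | comp) = 0.28
  p_III = P(view | comp) = 0.30
  p_IV = P(view | comp) = 0.36
Unnormalised posteriors:
  π_I·p_I = 0.20 × 0.3 = 0.06
  π_II·p_II = 0.54 × 0.28 = 0.1512
  π_III·p_III = 0.11 × 0.3 = 0.033
  π_IV·p_IV = 0.15 × 0.36 = 0.054
Sum: 0.06 + 0.1512 + 0.033 + 0.054 = 0.2982
So the posterior for Segment IV is 0.054 / 0.2982 ≈ 0.1811.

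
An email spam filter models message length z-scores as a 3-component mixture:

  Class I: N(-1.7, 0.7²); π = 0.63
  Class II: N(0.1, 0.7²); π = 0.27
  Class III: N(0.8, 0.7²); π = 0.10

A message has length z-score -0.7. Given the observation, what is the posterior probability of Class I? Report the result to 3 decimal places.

0.601

Apply Bayes' rule: the posterior for each component is proportional to its prior times its likelihood at x.
Normal densities:
  f_I = 0.205426
  f_II = 0.296614
  f_III = 0.057373
Unnormalised posteriors:
  π_I·f_I = 0.63 × 0.205426 = 0.129418
  π_II·f_II = 0.27 × 0.296614 = 0.0800857
  π_III·f_III = 0.10 × 0.057373 = 0.0057373
Sum: 0.129418 + 0.0800857 + 0.0057373 = 0.215241
Responsibility of Class I: 0.129418 / 0.215241 ≈ 0.601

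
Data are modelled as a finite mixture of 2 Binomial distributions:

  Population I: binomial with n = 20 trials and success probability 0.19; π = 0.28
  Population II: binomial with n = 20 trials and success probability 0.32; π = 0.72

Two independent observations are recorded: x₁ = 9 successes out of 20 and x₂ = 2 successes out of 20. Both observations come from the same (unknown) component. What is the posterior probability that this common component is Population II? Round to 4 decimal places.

The responsibility of component k is w_k f_k(x) divided by Σ_j w_j f_j(x).
Since both observations come from the same component, the likelihood for component k is f_k(x₁)·f_k(x₂).
  p_I = [0.00533732] × [0.154522] = 0.000824735
  p_II = [0.0849481] × [0.0188024] = 0.00159723
Prior × likelihood for each component:
  w_I·p_I = 0.28 × 0.000824735 = 0.000230926
  w_II·p_II = 0.72 × 0.00159723 = 0.00115001
Marginal: 0.000230926 + 0.00115001 = 0.00138093
Responsibility of Population II: 0.00115001 / 0.00138093 ≈ 0.8328

0.8328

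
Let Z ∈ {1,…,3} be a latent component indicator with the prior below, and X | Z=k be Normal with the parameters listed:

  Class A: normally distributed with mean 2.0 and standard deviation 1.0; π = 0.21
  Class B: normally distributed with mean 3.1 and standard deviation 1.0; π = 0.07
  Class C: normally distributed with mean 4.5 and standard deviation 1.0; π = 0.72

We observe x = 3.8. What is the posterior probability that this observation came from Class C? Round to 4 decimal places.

Posterior ∝ prior × likelihood, so P(k | x) ∝ π_k f_k(x); normalise over all components.
Evaluate each component's likelihood at the observed value:
  p_A = (1/(1.0·√(2π)))·exp(−(3.8−2.0)²/(2·1.0²)) = 0.398942·exp(-1.62000) = 0.0789502
  p_B = (1/(1.0·√(2π)))·exp(−(3.8−3.1)²/(2·1.0²)) = 0.398942·exp(-0.24500) = 0.312254
  p_C = (1/(1.0·√(2π)))·exp(−(3.8−4.5)²/(2·1.0²)) = 0.398942·exp(-0.24500) = 0.312254
Weight by the priors:
  π_A·p_A = 0.21 × 0.0789502 = 0.0165795
  π_B·p_B = 0.07 × 0.312254 = 0.0218578
  π_C·p_C = 0.72 × 0.312254 = 0.224823
Marginal: 0.0165795 + 0.0218578 + 0.224823 = 0.26326
P(Class C | x) ≈ 0.8540

0.8540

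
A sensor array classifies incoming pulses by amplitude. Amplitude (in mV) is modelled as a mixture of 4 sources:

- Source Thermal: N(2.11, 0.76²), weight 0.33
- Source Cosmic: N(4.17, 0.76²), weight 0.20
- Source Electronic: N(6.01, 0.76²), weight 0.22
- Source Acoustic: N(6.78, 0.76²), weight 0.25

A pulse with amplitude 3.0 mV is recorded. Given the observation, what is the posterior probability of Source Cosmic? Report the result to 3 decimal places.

By Bayes' theorem, P(k | x) = π_k f_k(x) / Σ_j π_j f_j(x).
Component likelihoods at x = 3.0 mV:
  L_Thermal = (1/(0.76·√(2π)))·exp(−(3.0−2.11)²/(2·0.76²)) = 0.524924·exp(-0.68568) = 0.264429
  L_Cosmic = (1/(0.76·√(2π)))·exp(−(3.0−4.17)²/(2·0.76²)) = 0.524924·exp(-1.18499) = 0.160495
  L_Electronic = (1/(0.76·√(2π)))·exp(−(3.0−6.01)²/(2·0.76²)) = 0.524924·exp(-7.84288) = 0.000206051
  L_Acoustic = (1/(0.76·√(2π)))·exp(−(3.0−6.78)²/(2·0.76²)) = 0.524924·exp(-12.36877) = 2.23054e-06
Multiply by the mixture weights:
  π_Thermal·L_Thermal = 0.33 × 0.264429 = 0.0872615
  π_Cosmic·L_Cosmic = 0.20 × 0.160495 = 0.032099
  π_Electronic·L_Electronic = 0.22 × 0.000206051 = 4.53313e-05
  π_Acoustic·L_Acoustic = 0.25 × 2.23054e-06 = 5.57634e-07
Marginal: 0.0872615 + 0.032099 + 4.53313e-05 + 5.57634e-07 = 0.119406
P(Source Cosmic | data) = 0.032099 / 0.119406 ≈ 0.269

0.269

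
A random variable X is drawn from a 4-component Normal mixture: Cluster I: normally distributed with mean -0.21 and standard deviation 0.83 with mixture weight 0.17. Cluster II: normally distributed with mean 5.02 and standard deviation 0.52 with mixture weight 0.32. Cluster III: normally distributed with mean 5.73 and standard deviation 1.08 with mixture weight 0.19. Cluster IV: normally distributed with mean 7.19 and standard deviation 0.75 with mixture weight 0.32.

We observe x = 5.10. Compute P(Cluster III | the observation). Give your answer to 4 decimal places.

0.1939

The responsibility of component k is w_k f_k(x) divided by Σ_j w_j f_j(x).
Evaluate each component's likelihood at the observed value:
  f_I = 6.22554e-10
  f_II = 0.758171
  f_III = 0.311599
  f_IV = 0.0109544
Prior × likelihood for each component:
  w_I·f_I = 0.17 × 6.22554e-10 = 1.05834e-10
  w_II·f_II = 0.32 × 0.758171 = 0.242615
  w_III·f_III = 0.19 × 0.311599 = 0.0592038
  w_IV·f_IV = 0.32 × 0.0109544 = 0.00350542
Evidence: 1.05834e-10 + 0.242615 + 0.0592038 + 0.00350542 = 0.305324
Responsibility of Cluster III: 0.0592038 / 0.305324 ≈ 0.1939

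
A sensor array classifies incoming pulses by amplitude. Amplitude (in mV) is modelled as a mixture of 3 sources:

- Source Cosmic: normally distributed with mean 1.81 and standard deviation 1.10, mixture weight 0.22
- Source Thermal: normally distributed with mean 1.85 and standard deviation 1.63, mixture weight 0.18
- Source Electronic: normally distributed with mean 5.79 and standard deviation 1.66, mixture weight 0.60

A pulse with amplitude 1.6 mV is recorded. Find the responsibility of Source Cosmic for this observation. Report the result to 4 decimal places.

Apply Bayes' rule: the posterior for each component is proportional to its prior times its likelihood at x.
Component likelihoods at x = 1.6 mV:
  f_Cosmic = 0.356126
  f_Thermal = 0.241888
  f_Electronic = 0.00993901
Unnormalised posteriors:
  w_Cosmic·f_Cosmic = 0.22 × 0.356126 = 0.0783476
  w_Thermal·f_Thermal = 0.18 × 0.241888 = 0.0435398
  w_Electronic·f_Electronic = 0.60 × 0.00993901 = 0.00596341
Evidence: 0.0783476 + 0.0435398 + 0.00596341 = 0.127851
P(Source Cosmic | x) = 0.0783476 / 0.127851 ≈ 0.6128

0.6128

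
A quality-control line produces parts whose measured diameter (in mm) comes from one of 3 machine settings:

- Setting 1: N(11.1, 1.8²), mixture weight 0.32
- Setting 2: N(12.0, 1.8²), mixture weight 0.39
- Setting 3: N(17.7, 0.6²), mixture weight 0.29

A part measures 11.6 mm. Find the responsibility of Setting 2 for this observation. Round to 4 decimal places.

0.5527

The responsibility of component k is P(Z=k) f_k(x) divided by Σ_j P(Z=j) f_j(x).
Evaluate each component's likelihood at the observed value:
  p_1 = (1/(1.8·√(2π)))·exp(−(11.6−11.1)²/(2·1.8²)) = 0.221635·exp(-0.03858) = 0.213247
  p_2 = (1/(1.8·√(2π)))·exp(−(11.6−12.0)²/(2·1.8²)) = 0.221635·exp(-0.02469) = 0.216229
  p_3 = (1/(0.6·√(2π)))·exp(−(11.6−17.7)²/(2·0.6²)) = 0.664904·exp(-51.68056) = 2.38879e-23
Prior × likelihood for each component:
  P(Z=1)·p_1 = 0.32 × 0.213247 = 0.068239
  P(Z=2)·p_2 = 0.39 × 0.216229 = 0.0843294
  P(Z=3)·p_3 = 0.29 × 2.38879e-23 = 6.9275e-24
Marginal: 0.068239 + 0.0843294 + 6.9275e-24 = 0.152568
P(Setting 2 | x) = 0.0843294 / 0.152568 ≈ 0.5527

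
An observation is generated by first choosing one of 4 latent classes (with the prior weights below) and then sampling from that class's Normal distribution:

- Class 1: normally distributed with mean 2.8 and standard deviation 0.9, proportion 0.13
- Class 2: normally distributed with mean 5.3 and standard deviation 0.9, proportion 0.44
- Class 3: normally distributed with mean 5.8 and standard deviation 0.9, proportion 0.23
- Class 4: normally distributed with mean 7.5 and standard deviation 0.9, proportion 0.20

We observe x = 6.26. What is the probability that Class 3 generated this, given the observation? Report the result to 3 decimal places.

Apply Bayes' rule: the posterior for each component is proportional to its prior times its likelihood at x.
Evaluate each component's likelihood at the observed value:
  p_1 = 0.000273706
  p_2 = 0.250959
  p_3 = 0.388992
  p_4 = 0.171579
Unnormalised posteriors:
  w_1·p_1 = 0.13 × 0.000273706 = 3.55818e-05
  w_2·p_2 = 0.44 × 0.250959 = 0.110422
  w_3·p_3 = 0.23 × 0.388992 = 0.0894683
  w_4·p_4 = 0.20 × 0.171579 = 0.0343157
Denominator: 3.55818e-05 + 0.110422 + 0.0894683 + 0.0343157 = 0.234241
So the posterior for Class 3 is 0.0894683 / 0.234241 ≈ 0.382.

0.382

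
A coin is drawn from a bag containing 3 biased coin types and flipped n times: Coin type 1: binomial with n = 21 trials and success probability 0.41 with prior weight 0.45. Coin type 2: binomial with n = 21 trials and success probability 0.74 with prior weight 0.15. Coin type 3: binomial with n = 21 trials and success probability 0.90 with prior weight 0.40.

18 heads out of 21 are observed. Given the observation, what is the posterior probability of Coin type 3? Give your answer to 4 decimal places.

The responsibility of component k is π_k f_k(x) divided by Σ_j π_j f_j(x).
Evaluate each component's likelihood at the observed value:
  L_1 = 2.92764e-05
  L_2 = 0.103501
  L_3 = 0.199626
Weight by the priors:
  π_1·L_1 = 0.45 × 2.92764e-05 = 1.31744e-05
  π_2·L_2 = 0.15 × 0.103501 = 0.0155251
  π_3·L_3 = 0.40 × 0.199626 = 0.0798503
Denominator: 1.31744e-05 + 0.0155251 + 0.0798503 = 0.0953886
P(Coin type 3 | the observation) = 0.0798503 / 0.0953886 ≈ 0.8371

0.8371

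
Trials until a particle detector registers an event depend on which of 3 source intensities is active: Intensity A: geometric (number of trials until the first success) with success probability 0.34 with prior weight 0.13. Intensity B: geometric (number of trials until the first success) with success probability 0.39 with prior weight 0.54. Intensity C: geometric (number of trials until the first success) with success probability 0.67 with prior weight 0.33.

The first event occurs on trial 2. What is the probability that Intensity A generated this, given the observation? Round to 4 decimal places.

0.1265

The responsibility of component k is w_k f_k(x) divided by Σ_j w_j f_j(x).
Geometric probabilities:
  p_A = 0.34·(1−0.34)^1 = 0.34·0.66 = 0.2244
  p_B = 0.39·(1−0.39)^1 = 0.39·0.61 = 0.2379
  p_C = 0.67·(1−0.67)^1 = 0.67·0.33 = 0.2211
Multiply by the mixture weights:
  w_A·p_A = 0.13 × 0.2244 = 0.029172
  w_B·p_B = 0.54 × 0.2379 = 0.128466
  w_C·p_C = 0.33 × 0.2211 = 0.072963
Denominator: 0.029172 + 0.128466 + 0.072963 = 0.230601
P(Intensity A | 2) = 0.029172 / 0.230601 ≈ 0.1265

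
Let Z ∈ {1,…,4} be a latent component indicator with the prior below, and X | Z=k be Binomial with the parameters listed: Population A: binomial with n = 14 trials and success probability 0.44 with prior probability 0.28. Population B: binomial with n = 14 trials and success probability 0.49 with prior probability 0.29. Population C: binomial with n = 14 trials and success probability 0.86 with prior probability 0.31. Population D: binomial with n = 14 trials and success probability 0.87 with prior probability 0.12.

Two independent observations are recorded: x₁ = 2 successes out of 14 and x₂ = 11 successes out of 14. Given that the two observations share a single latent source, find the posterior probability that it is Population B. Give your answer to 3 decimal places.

0.508

Posterior ∝ prior × likelihood, so P(k | x) ∝ P(Z=k) f_k(x); normalise over all components.
Since both observations come from the same component, the likelihood for component k is f_k(x₁)·f_k(x₂).
  p_A = [C(14,2)·0.44^2·0.56^12 = 91·0.1936·0.000951166 = 0.0167573] × [0.00764971] = 0.000128188
  p_B = [C(14,2)·0.49^2·0.51^12 = 91·0.2401·0.000309629 = 0.00676512] × [0.0188786] = 0.000127716
  p_C = [C(14,2)·0.86^2·0.14^12 = 91·0.7396·5.66939e-11 = 3.8157e-09] × [0.190094] = 7.25343e-10
  p_D = [C(14,2)·0.87^2·0.13^12 = 91·0.7569·2.32981e-11 = 1.60472e-09] × [0.17284] = 2.7736e-10
Weight by the priors:
  P(Z=A)·p_A = 0.28 × 0.000128188 = 3.58927e-05
  P(Z=B)·p_B = 0.29 × 0.000127716 = 3.70376e-05
  P(Z=C)·p_C = 0.31 × 7.25343e-10 = 2.24856e-10
  P(Z=D)·p_D = 0.12 × 2.7736e-10 = 3.32832e-11
Evidence: 3.58927e-05 + 3.70376e-05 + 2.24856e-10 + 3.32832e-11 = 7.29305e-05
Responsibility of Population B: 3.70376e-05 / 7.29305e-05 ≈ 0.508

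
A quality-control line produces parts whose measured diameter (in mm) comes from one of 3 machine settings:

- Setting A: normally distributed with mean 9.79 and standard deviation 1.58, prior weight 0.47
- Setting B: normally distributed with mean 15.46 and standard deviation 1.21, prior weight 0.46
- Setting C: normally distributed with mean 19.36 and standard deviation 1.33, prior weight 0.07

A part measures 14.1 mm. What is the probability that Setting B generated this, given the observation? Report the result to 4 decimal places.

The responsibility of component k is π_k f_k(x) divided by Σ_j π_j f_j(x).
Component likelihoods at x = 14.1 mm:
  L_A = 0.00611542
  L_B = 0.175308
  L_C = 0.000120401
Weight by the priors:
  π_A·L_A = 0.47 × 0.00611542 = 0.00287425
  π_B·L_B = 0.46 × 0.175308 = 0.0806418
  π_C·L_C = 0.07 × 0.000120401 = 8.42806e-06
Marginal: 0.00287425 + 0.0806418 + 8.42806e-06 = 0.0835244
P(Setting B | x) ≈ 0.9655

0.9655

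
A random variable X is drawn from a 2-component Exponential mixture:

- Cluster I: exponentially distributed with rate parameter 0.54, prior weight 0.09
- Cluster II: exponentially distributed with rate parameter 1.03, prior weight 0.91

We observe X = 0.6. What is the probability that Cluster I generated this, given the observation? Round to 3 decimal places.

0.065

Posterior ∝ prior × likelihood, so P(k | x) ∝ w_k f_k(x); normalise over all components.
Exponential densities:
  p_I = 0.54·e^(−0.54·0.6) = 0.54·e^(−0.3240) = 0.390555
  p_II = 1.03·e^(−1.03·0.6) = 1.03·e^(−0.6180) = 0.555192
Multiply by the mixture weights:
  w_I·p_I = 0.09 × 0.390555 = 0.03515
  w_II·p_II = 0.91 × 0.555192 = 0.505225
Marginal: 0.03515 + 0.505225 = 0.540375
P(Cluster I | 0.6) ≈ 0.065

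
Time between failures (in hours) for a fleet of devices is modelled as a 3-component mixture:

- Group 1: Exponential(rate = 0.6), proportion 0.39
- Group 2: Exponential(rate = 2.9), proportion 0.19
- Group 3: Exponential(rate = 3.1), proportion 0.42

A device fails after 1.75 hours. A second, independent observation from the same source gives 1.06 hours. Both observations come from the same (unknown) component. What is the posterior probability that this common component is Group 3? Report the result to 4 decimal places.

0.0245

P(component k | x) = π_k·f_k(x) / marginal(x), where marginal(x) = Σ_j π_j·f_j(x).
Since both observations come from the same component, the likelihood for component k is f_k(x₁)·f_k(x₂).
  L_1 = [0.209963] × [0.317643] = 0.0666933
  L_2 = [0.0181282] × [0.134084] = 0.00243069
  L_3 = [0.0136557] × [0.11595] = 0.00158338
Prior × likelihood for each component:
  π_1·L_1 = 0.39 × 0.0666933 = 0.0260104
  π_2·L_2 = 0.19 × 0.00243069 = 0.000461832
  π_3·L_3 = 0.42 × 0.00158338 = 0.000665018
Sum: 0.0260104 + 0.000461832 + 0.000665018 = 0.0271372
P(Group 3 | x₁,x₂) = 0.000665018 / 0.0271372 ≈ 0.0245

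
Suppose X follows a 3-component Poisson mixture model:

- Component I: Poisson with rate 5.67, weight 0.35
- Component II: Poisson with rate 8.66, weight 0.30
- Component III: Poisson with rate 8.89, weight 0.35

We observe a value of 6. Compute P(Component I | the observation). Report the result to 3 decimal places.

0.467

By Bayes' theorem, P(k | x) = w_k f_k(x) / Σ_j w_j f_j(x).
Evaluate each component's likelihood at the observed value:
  f_I = e^(−5.67)·5.67^6/6! = 0.159117
  f_II = e^(−8.66)·8.66^6/6! = 0.101574
  f_III = e^(−8.89)·8.89^6/6! = 0.0944496
Unnormalised posteriors:
  w_I·f_I = 0.35 × 0.159117 = 0.0556909
  w_II·f_II = 0.30 × 0.101574 = 0.0304723
  w_III·f_III = 0.35 × 0.0944496 = 0.0330574
Denominator: 0.0556909 + 0.0304723 + 0.0330574 = 0.119221
Responsibility of Component I: 0.0556909 / 0.119221 ≈ 0.467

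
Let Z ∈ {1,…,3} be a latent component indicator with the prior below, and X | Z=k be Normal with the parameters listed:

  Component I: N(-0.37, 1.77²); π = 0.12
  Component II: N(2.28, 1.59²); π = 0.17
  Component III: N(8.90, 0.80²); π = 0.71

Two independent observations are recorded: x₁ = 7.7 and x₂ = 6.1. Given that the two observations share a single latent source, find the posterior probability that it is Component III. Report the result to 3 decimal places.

Posterior ∝ prior × likelihood, so P(k | x) ∝ P(Z=k) f_k(x); normalise over all components.
Since both observations come from the same component, the likelihood for component k is f_k(x₁)·f_k(x₂).
  p_I = [6.9025e-06] × [0.000282799] = 1.95202e-09
  p_II = [0.000752095] × [0.0139998] = 1.05292e-05
  p_III = [0.161897] × [0.00109085] = 0.000176606
Prior × likelihood for each component:
  P(Z=I)·p_I = 0.12 × 1.95202e-09 = 2.34243e-10
  P(Z=II)·p_II = 0.17 × 1.05292e-05 = 1.78996e-06
  P(Z=III)·p_III = 0.71 × 0.000176606 = 0.00012539
Sum: 2.34243e-10 + 1.78996e-06 + 0.00012539 = 0.00012718
Responsibility of Component III: 0.00012539 / 0.00012718 ≈ 0.986

0.986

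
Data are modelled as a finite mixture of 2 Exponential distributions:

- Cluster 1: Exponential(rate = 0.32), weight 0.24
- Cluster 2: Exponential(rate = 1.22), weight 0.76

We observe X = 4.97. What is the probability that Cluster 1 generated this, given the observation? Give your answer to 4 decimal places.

P(component k | x) = w_k·f_k(x) / marginal(x), where marginal(x) = Σ_j w_j·f_j(x).
Component likelihoods at x = 4.97:
  L_1 = 0.32·e^(−0.32·4.97) = 0.32·e^(−1.5904) = 0.0652301
  L_2 = 1.22·e^(−1.22·4.97) = 1.22·e^(−6.0634) = 0.0028383
Prior × likelihood for each component:
  w_1·L_1 = 0.24 × 0.0652301 = 0.0156552
  w_2·L_2 = 0.76 × 0.0028383 = 0.00215711
Evidence: 0.0156552 + 0.00215711 = 0.0178123
Responsibility of Cluster 1: 0.0156552 / 0.0178123 ≈ 0.8789

0.8789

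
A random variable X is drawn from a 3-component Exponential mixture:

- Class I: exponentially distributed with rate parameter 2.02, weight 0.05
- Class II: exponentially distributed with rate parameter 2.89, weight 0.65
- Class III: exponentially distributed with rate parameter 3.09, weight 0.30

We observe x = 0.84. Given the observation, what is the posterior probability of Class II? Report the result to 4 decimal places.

0.6541

The responsibility of component k is π_k f_k(x) divided by Σ_j π_j f_j(x).
Evaluate each component's likelihood at the observed value:
  L_I = 2.02·e^(−2.02·0.84) = 2.02·e^(−1.6968) = 0.370203
  L_II = 2.89·e^(−2.89·0.84) = 2.89·e^(−2.4276) = 0.255038
  L_III = 3.09·e^(−3.09·0.84) = 3.09·e^(−2.5956) = 0.230517
Unnormalised posteriors:
  π_I·L_I = 0.05 × 0.370203 = 0.0185102
  π_II·L_II = 0.65 × 0.255038 = 0.165775
  π_III·L_III = 0.30 × 0.230517 = 0.0691552
Marginal: 0.0185102 + 0.165775 + 0.0691552 = 0.25344
So the posterior for Class II is 0.165775 / 0.25344 ≈ 0.6541.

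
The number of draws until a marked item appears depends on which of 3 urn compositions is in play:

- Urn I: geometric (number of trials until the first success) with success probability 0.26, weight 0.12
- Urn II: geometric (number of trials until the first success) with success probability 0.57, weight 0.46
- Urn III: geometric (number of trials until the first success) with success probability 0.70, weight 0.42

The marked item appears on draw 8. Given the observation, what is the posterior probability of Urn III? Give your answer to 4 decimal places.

0.0141

The responsibility of component k is w_k f_k(x) divided by Σ_j w_j f_j(x).
Evaluate each component's likelihood at the observed value:
  L_I = 0.26·(1−0.26)^7 = 0.26·0.121513 = 0.0315933
  L_II = 0.57·(1−0.57)^7 = 0.57·0.00271819 = 0.00154937
  L_III = 0.70·(1−0.70)^7 = 0.70·0.0002187 = 0.00015309
Multiply by the mixture weights:
  w_I·L_I = 0.12 × 0.0315933 = 0.0037912
  w_II·L_II = 0.46 × 0.00154937 = 0.000712708
  w_III·L_III = 0.42 × 0.00015309 = 6.42978e-05
Denominator: 0.0037912 + 0.000712708 + 6.42978e-05 = 0.00456821
P(Urn III | the observation) = 6.42978e-05 / 0.00456821 ≈ 0.0141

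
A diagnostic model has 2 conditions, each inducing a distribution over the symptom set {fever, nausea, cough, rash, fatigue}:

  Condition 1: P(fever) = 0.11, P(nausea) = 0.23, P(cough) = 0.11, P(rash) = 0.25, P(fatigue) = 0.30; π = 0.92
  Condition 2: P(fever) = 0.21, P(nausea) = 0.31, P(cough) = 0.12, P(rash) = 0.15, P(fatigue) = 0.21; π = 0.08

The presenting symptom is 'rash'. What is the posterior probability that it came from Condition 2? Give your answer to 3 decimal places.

By Bayes' theorem, P(k | x) = π_k f_k(x) / Σ_j π_j f_j(x).
Component likelihoods at x = 'rash':
  p_1 = 0.25
  p_2 = 0.15
Unnormalised posteriors:
  π_1·p_1 = 0.92 × 0.25 = 0.23
  π_2·p_2 = 0.08 × 0.15 = 0.012
Sum: 0.23 + 0.012 = 0.242
So the posterior for Condition 2 is 0.012 / 0.242 ≈ 0.050.

0.050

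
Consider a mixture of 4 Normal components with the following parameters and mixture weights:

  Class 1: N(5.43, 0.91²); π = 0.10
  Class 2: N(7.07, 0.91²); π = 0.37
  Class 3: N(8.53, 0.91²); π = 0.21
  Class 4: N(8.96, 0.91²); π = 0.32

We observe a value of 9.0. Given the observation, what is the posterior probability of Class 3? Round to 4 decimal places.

0.3387

By Bayes' theorem, P(k | x) = π_k f_k(x) / Σ_j π_j f_j(x).
Normal densities:
  p_1 = 0.000199461
  p_2 = 0.0462501
  p_3 = 0.383657
  p_4 = 0.437975
Prior × likelihood for each component:
  π_1·p_1 = 0.10 × 0.000199461 = 1.99461e-05
  π_2·p_2 = 0.37 × 0.0462501 = 0.0171125
  π_3·p_3 = 0.21 × 0.383657 = 0.080568
  π_4·p_4 = 0.32 × 0.437975 = 0.140152
Denominator: 1.99461e-05 + 0.0171125 + 0.080568 + 0.140152 = 0.237852
P(Class 3 | the observation) ≈ 0.3387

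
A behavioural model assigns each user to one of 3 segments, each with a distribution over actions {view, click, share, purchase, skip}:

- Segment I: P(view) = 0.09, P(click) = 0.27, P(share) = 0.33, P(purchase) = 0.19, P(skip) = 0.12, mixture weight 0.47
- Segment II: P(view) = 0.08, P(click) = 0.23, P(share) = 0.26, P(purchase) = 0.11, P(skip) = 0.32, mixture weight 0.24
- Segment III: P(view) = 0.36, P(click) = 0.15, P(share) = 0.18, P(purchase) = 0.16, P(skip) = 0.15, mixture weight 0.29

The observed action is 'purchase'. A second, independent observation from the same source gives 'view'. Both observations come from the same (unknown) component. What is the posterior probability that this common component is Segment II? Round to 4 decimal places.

Apply Bayes' rule: the posterior for each component is proportional to its prior times its likelihood at x.
Since both observations come from the same component, the likelihood for component k is f_k(x₁)·f_k(x₂).
  L_I = [0.19] × [0.09] = 0.0171
  L_II = [0.11] × [0.08] = 0.0088
  L_III = [0.16] × [0.36] = 0.0576
Unnormalised posteriors:
  π_I·L_I = 0.47 × 0.0171 = 0.008037
  π_II·L_II = 0.24 × 0.0088 = 0.002112
  π_III·L_III = 0.29 × 0.0576 = 0.016704
Denominator: 0.008037 + 0.002112 + 0.016704 = 0.026853
P(Segment II | x₁,x₂) = 0.002112 / 0.026853 ≈ 0.0787

0.0787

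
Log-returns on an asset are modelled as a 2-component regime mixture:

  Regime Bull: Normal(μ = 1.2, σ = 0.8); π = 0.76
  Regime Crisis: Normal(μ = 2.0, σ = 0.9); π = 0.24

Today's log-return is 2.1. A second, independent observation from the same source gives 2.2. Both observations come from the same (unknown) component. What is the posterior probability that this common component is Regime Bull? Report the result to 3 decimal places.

0.501

The responsibility of component k is π_k f_k(x) divided by Σ_j π_j f_j(x).
Since both observations come from the same component, the likelihood for component k is f_k(x₁)·f_k(x₂).
  p_Bull = [(1/(0.8·√(2π)))·exp(−(2.1−1.2)²/(2·0.8²)) = 0.498678·exp(-0.63281) = 0.264846] × [0.228311] = 0.0604673
  p_Crisis = [(1/(0.9·√(2π)))·exp(−(2.1−2.0)²/(2·0.9²)) = 0.443269·exp(-0.00617) = 0.440541] × [0.432458] = 0.190516
Weight by the priors:
  π_Bull·p_Bull = 0.76 × 0.0604673 = 0.0459552
  π_Crisis·p_Crisis = 0.24 × 0.190516 = 0.0457238
Normaliser: 0.0459552 + 0.0457238 = 0.0916789
P(Regime Bull | x) = 0.0459552 / 0.0916789 ≈ 0.501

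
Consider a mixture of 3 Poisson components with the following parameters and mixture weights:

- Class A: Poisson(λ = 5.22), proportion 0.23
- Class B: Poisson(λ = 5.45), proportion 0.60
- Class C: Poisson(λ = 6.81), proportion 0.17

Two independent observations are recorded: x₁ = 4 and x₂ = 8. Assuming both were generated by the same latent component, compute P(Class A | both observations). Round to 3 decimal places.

0.222

Posterior ∝ prior × likelihood, so P(k | x) ∝ w_k f_k(x); normalise over all components.
Since both observations come from the same component, the likelihood for component k is f_k(x₁)·f_k(x₂).
  L_A = [0.167284] × [0.073931] = 0.0123674
  L_B = [0.157932] × [0.0829367] = 0.0130983
  L_C = [0.098817] × [0.126506] = 0.0125009
Unnormalised posteriors:
  w_A·L_A = 0.23 × 0.0123674 = 0.00284451
  w_B·L_B = 0.60 × 0.0130983 = 0.00785901
  w_C·L_C = 0.17 × 0.0125009 = 0.00212516
Marginal: 0.00284451 + 0.00785901 + 0.00212516 = 0.0128287
P(Class A | x₁, x₂) ≈ 0.222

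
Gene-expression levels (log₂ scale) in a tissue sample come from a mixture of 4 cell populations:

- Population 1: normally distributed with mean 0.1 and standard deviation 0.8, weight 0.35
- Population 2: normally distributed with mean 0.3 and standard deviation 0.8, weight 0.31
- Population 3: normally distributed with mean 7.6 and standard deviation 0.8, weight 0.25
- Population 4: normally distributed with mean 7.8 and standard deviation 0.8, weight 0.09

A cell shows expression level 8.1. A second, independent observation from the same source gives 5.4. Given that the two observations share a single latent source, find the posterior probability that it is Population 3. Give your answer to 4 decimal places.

0.8342

By Bayes' theorem, P(k | x) = π_k f_k(x) / Σ_j π_j f_j(x).
Since both observations come from the same component, the likelihood for component k is f_k(x₁)·f_k(x₂).
  p_1 = [9.61825e-23] × [1.46924e-10] = 1.41315e-32
  p_2 = [1.13569e-21] × [7.4614e-10] = 8.47385e-31
  p_3 = [0.410201] × [0.011367] = 0.00466274
  p_4 = [0.464819] × [0.00553981] = 0.00257501
Prior × likelihood for each component:
  π_1·p_1 = 0.35 × 1.41315e-32 = 4.94602e-33
  π_2·p_2 = 0.31 × 8.47385e-31 = 2.62689e-31
  π_3·p_3 = 0.25 × 0.00466274 = 0.00116568
  π_4·p_4 = 0.09 × 0.00257501 = 0.000231751
Sum: 4.94602e-33 + 2.62689e-31 + 0.00116568 + 0.000231751 = 0.00139744
P(Population 3 | data) ≈ 0.8342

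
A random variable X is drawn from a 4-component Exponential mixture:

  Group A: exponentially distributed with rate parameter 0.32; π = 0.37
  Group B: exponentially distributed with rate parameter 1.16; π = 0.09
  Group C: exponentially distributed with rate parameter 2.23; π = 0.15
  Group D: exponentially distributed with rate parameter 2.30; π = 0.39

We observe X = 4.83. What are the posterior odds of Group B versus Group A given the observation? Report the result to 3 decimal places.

Since P(k|x) ∝ P(Z=k) f_k(x), the posterior odds are P(Z=i) f_i(x) / (P(Z=j) f_j(x)).
Exponential densities:
  p_A = 0.32·e^(−0.32·4.83) = 0.32·e^(−1.5456) = 0.0682189
  p_B = 1.16·e^(−1.16·4.83) = 1.16·e^(−5.6028) = 0.00427753
  p_C = 2.23·e^(−2.23·4.83) = 2.23·e^(−10.7709) = 4.68341e-05
  p_D = 2.30·e^(−2.30·4.83) = 2.30·e^(−11.1090) = 3.44469e-05
Posterior odds = (P(Z=B)·p_B) / (P(Z=A)·p_A) = (0.09·0.00427753) / (0.37·0.0682189) = 0.000384978 / 0.025241 ≈ 0.015

0.015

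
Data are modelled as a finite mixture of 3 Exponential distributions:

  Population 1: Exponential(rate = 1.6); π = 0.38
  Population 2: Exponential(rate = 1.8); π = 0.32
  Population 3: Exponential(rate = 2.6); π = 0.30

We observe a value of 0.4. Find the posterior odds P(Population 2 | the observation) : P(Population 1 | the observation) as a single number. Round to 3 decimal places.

Since P(k|x) ∝ w_k f_k(x), the posterior odds are w_i f_i(x) / (w_j f_j(x)).
Evaluate each component's likelihood at the observed value:
  L_1 = 0.843668
  L_2 = 0.876154
  L_3 = 0.918982
Posterior odds = (w_2·L_2) / (w_1·L_1) = (0.32·0.876154) / (0.38·0.843668) = 0.280369 / 0.320594 ≈ 0.875

0.875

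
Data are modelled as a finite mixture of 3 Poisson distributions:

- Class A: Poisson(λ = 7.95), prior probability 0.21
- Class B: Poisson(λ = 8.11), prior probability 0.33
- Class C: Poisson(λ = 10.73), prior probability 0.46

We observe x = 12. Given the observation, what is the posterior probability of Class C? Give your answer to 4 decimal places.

Posterior ∝ prior × likelihood, so P(k | x) ∝ P(Z=k) f_k(x); normalise over all components.
Evaluate each component's likelihood at the observed value:
  f_A = e^(−7.95)·7.95^12/12! = 0.0469275
  f_B = e^(−8.11)·8.11^12/12! = 0.0507908
  f_C = e^(−10.73)·10.73^12/12! = 0.106385
Prior × likelihood for each component:
  P(Z=A)·f_A = 0.21 × 0.0469275 = 0.00985478
  P(Z=B)·f_B = 0.33 × 0.0507908 = 0.016761
  P(Z=C)·f_C = 0.46 × 0.106385 = 0.048937
Denominator: 0.00985478 + 0.016761 + 0.048937 = 0.0755528
P(Class C | the observation) = 0.048937 / 0.0755528 ≈ 0.6477

0.6477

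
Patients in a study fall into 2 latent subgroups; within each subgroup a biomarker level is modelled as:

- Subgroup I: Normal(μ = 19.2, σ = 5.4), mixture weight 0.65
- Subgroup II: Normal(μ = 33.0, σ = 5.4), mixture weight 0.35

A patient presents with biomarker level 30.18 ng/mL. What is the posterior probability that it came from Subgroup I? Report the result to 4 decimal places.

Apply Bayes' rule: the posterior for each component is proportional to its prior times its likelihood at x.
Normal densities:
  p_I = (1/(5.4·√(2π)))·exp(−(30.18−19.2)²/(2·5.4²)) = 0.073878·exp(-2.06722) = 0.00934831
  p_II = (1/(5.4·√(2π)))·exp(−(30.18−33.0)²/(2·5.4²)) = 0.073878·exp(-0.13636) = 0.064461
Unnormalised posteriors:
  P(Z=I)·p_I = 0.65 × 0.00934831 = 0.0060764
  P(Z=II)·p_II = 0.35 × 0.064461 = 0.0225613
Marginal: 0.0060764 + 0.0225613 = 0.0286377
P(Subgroup I | data) = 0.0060764 / 0.0286377 ≈ 0.2122

0.2122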